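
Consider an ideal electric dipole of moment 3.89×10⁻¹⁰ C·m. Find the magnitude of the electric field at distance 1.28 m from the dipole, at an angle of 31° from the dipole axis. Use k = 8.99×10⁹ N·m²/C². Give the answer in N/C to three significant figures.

At angle θ the dipole field magnitude is E = (kp/r³)·√(1 + 3cos²θ).
kp/r³ = (8.99×10⁹)(3.89×10⁻¹⁰) / (1.28)³ = 1.668 N/C.
√(1 + 3cos²31°) = √(1 + 3·0.7347) = √3.2042 ≈ 1.7900.
E ≈ 1.668 × 1.790 = 2.985 N/C.

E ≈ 2.98 N/C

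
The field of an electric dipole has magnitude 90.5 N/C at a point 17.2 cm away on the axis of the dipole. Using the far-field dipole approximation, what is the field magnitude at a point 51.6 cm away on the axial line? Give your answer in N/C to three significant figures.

E ≈ 3.35 N/C

Dipole fields scale as 1/r³ in the far field; the geometry is the same at both points.
E₂ = E₁ · (r₁/r₂)³ = 90.5 · (17.2/51.6)³.
(r₁/r₂)³ = (0.3333)³ = 0.03704.
E₂ ≈ 3.352 N/C.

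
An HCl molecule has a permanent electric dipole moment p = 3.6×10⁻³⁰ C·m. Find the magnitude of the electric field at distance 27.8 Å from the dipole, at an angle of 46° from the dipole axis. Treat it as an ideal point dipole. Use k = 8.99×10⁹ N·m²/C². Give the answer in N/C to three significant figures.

At angle θ the dipole field magnitude is E = (kp/r³)·√(1 + 3cos²θ).
kp/r³ = (8.99×10⁹)(3.60×10⁻³⁰) / (2.78×10⁻⁹)³ = 1.506×10⁶ N/C.
√(1 + 3cos²46°) = √(1 + 3·0.4826) = √2.4477 ≈ 1.5645.
E ≈ 1.506×10⁶ × 1.564 = 2.357×10⁶ N/C.

E ≈ 2.36×10⁶ N/C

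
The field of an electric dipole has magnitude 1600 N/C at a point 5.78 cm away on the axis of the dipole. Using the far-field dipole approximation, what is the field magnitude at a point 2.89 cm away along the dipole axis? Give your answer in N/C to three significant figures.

E ≈ 1.28×10⁴ N/C

Dipole fields scale as 1/r³ in the far field; the geometry is the same at both points.
E₂ = E₁ · (r₁/r₂)³ = 1600 · (5.78/2.89)³.
(r₁/r₂)³ = (2)³ = 8.
E₂ ≈ 1.280×10⁴ N/C.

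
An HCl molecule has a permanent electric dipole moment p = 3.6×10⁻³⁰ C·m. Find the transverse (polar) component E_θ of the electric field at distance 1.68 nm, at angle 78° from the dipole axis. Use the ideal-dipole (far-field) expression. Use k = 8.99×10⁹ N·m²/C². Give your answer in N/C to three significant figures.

For a dipole, E_θ = (kp sinθ)/r³.
kp/r³ = (8.99×10⁹)(3.60×10⁻³⁰)/(1.68×10⁻⁹)³ = 6.825×10⁶ N/C.
E_θ = 6.825×10⁶·sin78° = 6.676×10⁶ N/C.

E_θ ≈ 6.68×10⁶ N/C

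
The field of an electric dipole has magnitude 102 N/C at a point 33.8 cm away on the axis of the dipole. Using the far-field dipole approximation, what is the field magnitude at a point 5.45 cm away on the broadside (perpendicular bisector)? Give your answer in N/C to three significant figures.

E ≈ 1.22×10⁴ N/C

Dipole fields scale as 1/r³ in the far field.
The axial field is twice the equatorial field at the same r, so the geometry factor is 1/2.
E₂ = E₁ · (1/2) · (r₁/r₂)³ = 102 · 0.5 · (33.8/5.45)³.
(r₁/r₂)³ = (6.202)³ = 238.5.
E₂ ≈ 1.217×10⁴ N/C.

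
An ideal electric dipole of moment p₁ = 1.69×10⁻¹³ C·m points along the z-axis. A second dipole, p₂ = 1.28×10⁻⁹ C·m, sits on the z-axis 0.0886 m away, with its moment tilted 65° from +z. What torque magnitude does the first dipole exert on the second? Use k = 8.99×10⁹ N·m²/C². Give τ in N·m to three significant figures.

τ ≈ 5.07×10⁻⁹ N·m

The second dipole sits on the axis of the first, so the field there is axial: E₁ = 2kp₁/r³ along +z.
E₁ = 2(8.99×10⁹)(1.69×10⁻¹³)/(0.0886)³ = 4.369 N/C.
Torque on the second dipole: τ = p₂ E₁ sinθ.
τ = (1.28×10⁻⁹)(4.369)·sin65° = 5.068×10⁻⁹ N·m.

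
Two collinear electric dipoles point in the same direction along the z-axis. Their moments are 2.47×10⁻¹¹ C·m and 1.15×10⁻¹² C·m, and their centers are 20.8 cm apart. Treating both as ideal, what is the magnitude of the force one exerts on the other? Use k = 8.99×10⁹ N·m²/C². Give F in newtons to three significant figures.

On-axis field of dipole 1 at distance r: E = 2kp₁/r³. Force on dipole 2 is F = p₂·dE/dr (gradient along axis).
dE/dr = −6kp₁/r⁴, so |F| = 6kp₁p₂/r⁴ (attractive for aligned moments).
F = 6(8.99×10⁹)(2.47×10⁻¹¹)(1.15×10⁻¹²)/(0.208)⁴ = 8.186×10⁻¹⁰ N.

F ≈ 8.19×10⁻¹⁰ N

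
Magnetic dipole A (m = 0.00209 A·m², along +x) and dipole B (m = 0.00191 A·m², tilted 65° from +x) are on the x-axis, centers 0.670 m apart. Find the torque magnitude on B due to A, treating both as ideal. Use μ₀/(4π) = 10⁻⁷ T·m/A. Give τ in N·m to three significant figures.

τ ≈ 2.41×10⁻¹² N·m

Dipole B is on the axis of dipole A, so B₁ there is axial: B₁ = (μ₀/4π)·2m₁/r³ along +x.
B₁ = 2(10⁻⁷)(0.00209)/(0.670)³ = 1.390×10⁻⁹ T.
τ = m₂ B₁ sinθ.
τ = (0.00191)(1.390×10⁻⁹)·sin65° = 2.406×10⁻¹² N·m.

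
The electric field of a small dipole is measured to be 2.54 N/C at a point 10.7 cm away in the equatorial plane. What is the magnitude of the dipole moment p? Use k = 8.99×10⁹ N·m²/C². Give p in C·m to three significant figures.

p ≈ 3.46×10⁻¹³ C·m

In the equatorial plane E = kp/r³, so p = Er³/(k).
p = (2.54)·(0.107)³ / (8.99×10⁹) = 3.461×10⁻¹³ C·m.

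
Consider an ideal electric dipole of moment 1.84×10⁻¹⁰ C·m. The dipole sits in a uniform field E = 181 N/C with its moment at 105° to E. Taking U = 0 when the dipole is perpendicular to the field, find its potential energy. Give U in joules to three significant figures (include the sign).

U = −p·E = −pE cosθ.
U = −(1.84×10⁻¹⁰)(181)·cos105° = 8.620×10⁻⁹ J.

U ≈ 8.62×10⁻⁹ J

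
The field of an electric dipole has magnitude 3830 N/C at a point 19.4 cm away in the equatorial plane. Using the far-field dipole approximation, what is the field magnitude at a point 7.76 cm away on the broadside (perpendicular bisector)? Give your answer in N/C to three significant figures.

Dipole fields scale as 1/r³ in the far field; the geometry is the same at both points.
E₂ = E₁ · (r₁/r₂)³ = 3830 · (19.4/7.76)³.
(r₁/r₂)³ = (2.5)³ = 15.62.
E₂ ≈ 5.984×10⁴ N/C.

E ≈ 5.98×10⁴ N/C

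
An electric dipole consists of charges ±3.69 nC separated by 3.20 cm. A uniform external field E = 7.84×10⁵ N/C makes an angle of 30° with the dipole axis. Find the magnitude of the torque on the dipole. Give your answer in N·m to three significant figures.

τ ≈ 4.63×10⁻⁵ N·m

Dipole moment p = qd = (3.69×10⁻⁹ C)(0.0320 m) = 1.181×10⁻¹⁰ C·m.
Torque on an electric dipole: τ = pE sinθ.
τ = (1.181×10⁻¹⁰)(7.84×10⁵)·sin30° = 4.630×10⁻⁵ N·m.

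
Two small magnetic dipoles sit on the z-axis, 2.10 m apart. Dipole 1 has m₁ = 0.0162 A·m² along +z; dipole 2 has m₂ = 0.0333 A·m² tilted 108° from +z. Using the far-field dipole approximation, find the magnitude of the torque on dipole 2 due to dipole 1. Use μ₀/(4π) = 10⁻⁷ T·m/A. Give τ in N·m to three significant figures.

Dipole B is on the axis of dipole A, so B₁ there is axial: B₁ = (μ₀/4π)·2m₁/r³ along +z.
B₁ = 2(10⁻⁷)(0.0162)/(2.10)³ = 3.499×10⁻¹⁰ T.
τ = m₂ B₁ sinθ.
τ = (0.0333)(3.499×10⁻¹⁰)·sin108° = 1.108×10⁻¹¹ N·m.

τ ≈ 1.11×10⁻¹¹ N·m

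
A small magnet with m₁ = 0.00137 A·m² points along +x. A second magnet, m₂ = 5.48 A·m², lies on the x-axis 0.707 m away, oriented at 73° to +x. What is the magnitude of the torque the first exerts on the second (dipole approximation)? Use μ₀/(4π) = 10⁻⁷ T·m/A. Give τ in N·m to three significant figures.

Dipole B is on the axis of dipole A, so B₁ there is axial: B₁ = (μ₀/4π)·2m₁/r³ along +x.
B₁ = 2(10⁻⁷)(0.00137)/(0.707)³ = 7.753×10⁻¹⁰ T.
τ = m₂ B₁ sinθ.
τ = (5.48)(7.753×10⁻¹⁰)·sin73° = 4.063×10⁻⁹ N·m.

τ ≈ 4.06×10⁻⁹ N·m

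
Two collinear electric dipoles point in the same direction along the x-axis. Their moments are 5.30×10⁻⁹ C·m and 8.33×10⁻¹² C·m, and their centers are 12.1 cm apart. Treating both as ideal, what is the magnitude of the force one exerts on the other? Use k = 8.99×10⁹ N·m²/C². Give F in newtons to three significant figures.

On-axis field of dipole 1 at distance r: E = 2kp₁/r³. Force on dipole 2 is F = p₂·dE/dr (gradient along axis).
dE/dr = −6kp₁/r⁴, so |F| = 6kp₁p₂/r⁴ (attractive for aligned moments).
F = 6(8.99×10⁹)(5.30×10⁻⁹)(8.33×10⁻¹²)/(0.121)⁴ = 1.111×10⁻⁵ N.

F ≈ 1.11×10⁻⁵ N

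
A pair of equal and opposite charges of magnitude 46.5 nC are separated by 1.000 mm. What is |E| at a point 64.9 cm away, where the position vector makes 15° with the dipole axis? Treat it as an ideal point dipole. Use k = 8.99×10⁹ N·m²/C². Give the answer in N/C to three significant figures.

E ≈ 2.98 N/C

Dipole moment p = qd = (4.65×10⁻⁸ C)(0.00100 m) = 4.65×10⁻¹¹ C·m.
At angle θ the dipole field magnitude is E = (kp/r³)·√(1 + 3cos²θ).
kp/r³ = (8.99×10⁹)(4.65×10⁻¹¹) / (0.649)³ = 1.529 N/C.
√(1 + 3cos²15°) = √(1 + 3·0.9330) = √3.7990 ≈ 1.9491.
E ≈ 1.529 × 1.949 = 2.981 N/C.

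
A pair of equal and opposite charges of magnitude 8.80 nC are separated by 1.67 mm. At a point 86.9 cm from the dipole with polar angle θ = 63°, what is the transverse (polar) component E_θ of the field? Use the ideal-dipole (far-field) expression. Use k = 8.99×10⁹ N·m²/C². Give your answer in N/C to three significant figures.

Dipole moment p = qd = (8.80×10⁻⁹ C)(0.00167 m) = 1.47×10⁻¹¹ C·m.
For a dipole, E_θ = (kp sinθ)/r³.
kp/r³ = (8.99×10⁹)(1.47×10⁻¹¹)/(0.869)³ = 0.2014 N/C.
E_θ = 0.2014·sin63° = 0.1794 N/C.

E_θ ≈ 0.179 N/C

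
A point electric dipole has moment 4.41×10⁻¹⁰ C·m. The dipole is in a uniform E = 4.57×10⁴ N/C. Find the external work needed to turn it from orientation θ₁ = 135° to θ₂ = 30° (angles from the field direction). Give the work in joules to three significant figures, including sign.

W ≈ -3.17×10⁻⁵ J

W_ext = ΔU = U(θ₂) − U(θ₁) = −pE cosθ₂ − (−pE cosθ₁) = pE(cosθ₁ − cosθ₂).
W = (4.41×10⁻¹⁰)(4.57×10⁴)·(cos135° − cos30°) = (2.015×10⁻⁵)·(-1.5731) = -3.170×10⁻⁵ J.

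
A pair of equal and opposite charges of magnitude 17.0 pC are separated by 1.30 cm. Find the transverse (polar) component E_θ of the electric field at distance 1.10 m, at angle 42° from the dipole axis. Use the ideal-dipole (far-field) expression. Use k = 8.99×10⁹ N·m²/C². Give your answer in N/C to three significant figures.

Dipole moment p = qd = (1.70×10⁻¹¹ C)(0.0130 m) = 2.21×10⁻¹³ C·m.
For a dipole, E_θ = (kp sinθ)/r³.
kp/r³ = (8.99×10⁹)(2.21×10⁻¹³)/(1.10)³ = 0.001493 N/C.
E_θ = 0.001493·sin42° = 9.988×10⁻⁴ N/C.

E_θ ≈ 9.99×10⁻⁴ N/C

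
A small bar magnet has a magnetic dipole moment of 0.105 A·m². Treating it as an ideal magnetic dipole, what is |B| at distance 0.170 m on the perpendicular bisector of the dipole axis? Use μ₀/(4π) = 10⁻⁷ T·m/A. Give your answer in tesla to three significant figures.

In the equatorial plane B = (μ₀/4π)·m/r³ (half the axial value).
B = (10⁻⁷)·(0.105) / (0.170)³ = 2.137×10⁻⁶ T.

B ≈ 2.14×10⁻⁶ T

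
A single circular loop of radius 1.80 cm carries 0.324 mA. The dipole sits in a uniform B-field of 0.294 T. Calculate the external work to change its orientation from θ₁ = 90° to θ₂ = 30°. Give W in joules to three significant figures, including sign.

W ≈ -8.40×10⁻⁸ J

Magnetic moment m = IA = Iπa² = (3.24×10⁻⁴)·π·(0.0180)² = 3.298×10⁻⁷ A·m².
W_ext = ΔU = −mB cosθ₂ + mB cosθ₁ = mB(cosθ₁ − cosθ₂).
W = (3.298×10⁻⁷)(0.294)·(cos90° − cos30°) = (9.696×10⁻⁸)·(-0.8660) = -8.397×10⁻⁸ J.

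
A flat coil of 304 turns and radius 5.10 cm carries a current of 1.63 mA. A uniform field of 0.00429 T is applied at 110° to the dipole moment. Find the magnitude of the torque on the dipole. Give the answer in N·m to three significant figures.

m = NIA = NIπa² = 304·(0.00163)·π·(0.0510)² = 0.004049 A·m².
Torque on a magnetic dipole: τ = mB sinθ.
τ = (0.004049)(0.00429)·sin110° = 1.632×10⁻⁵ N·m.

τ ≈ 1.63×10⁻⁵ N·m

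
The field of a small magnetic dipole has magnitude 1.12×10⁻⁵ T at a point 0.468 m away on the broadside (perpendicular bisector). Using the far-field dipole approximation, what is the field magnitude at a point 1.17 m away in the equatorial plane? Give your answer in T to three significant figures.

Dipole fields scale as 1/r³ in the far field; the geometry is the same at both points.
B₂ = B₁ · (r₁/r₂)³ = 1.12×10⁻⁵ · (0.468/1.17)³.
(r₁/r₂)³ = (0.4)³ = 0.064.
B₂ ≈ 7.168×10⁻⁷ T.

B ≈ 7.17×10⁻⁷ T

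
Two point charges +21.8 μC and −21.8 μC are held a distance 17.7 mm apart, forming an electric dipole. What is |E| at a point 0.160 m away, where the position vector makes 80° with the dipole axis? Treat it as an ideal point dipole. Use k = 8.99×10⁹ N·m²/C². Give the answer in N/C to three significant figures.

Dipole moment p = qd = (2.18×10⁻⁵ C)(0.0177 m) = 3.859×10⁻⁷ C·m.
At angle θ the dipole field magnitude is E = (kp/r³)·√(1 + 3cos²θ).
kp/r³ = (8.99×10⁹)(3.859×10⁻⁷) / (0.160)³ = 8.470×10⁵ N/C.
√(1 + 3cos²80°) = √(1 + 3·0.0302) = √1.0905 ≈ 1.0443.
E ≈ 8.470×10⁵ × 1.044 = 8.845×10⁵ N/C.

E ≈ 8.84×10⁵ N/C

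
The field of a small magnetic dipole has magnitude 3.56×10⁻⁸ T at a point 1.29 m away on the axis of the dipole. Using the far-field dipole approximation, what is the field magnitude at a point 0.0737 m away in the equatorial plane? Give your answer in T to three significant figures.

Dipole fields scale as 1/r³ in the far field.
The axial field is twice the equatorial field at the same r, so the geometry factor is 1/2.
B₂ = B₁ · (1/2) · (r₁/r₂)³ = 3.56×10⁻⁸ · 0.5 · (1.29/0.0737)³.
(r₁/r₂)³ = (17.5)³ = 5362.
B₂ ≈ 9.545×10⁻⁵ T.

B ≈ 9.55×10⁻⁵ T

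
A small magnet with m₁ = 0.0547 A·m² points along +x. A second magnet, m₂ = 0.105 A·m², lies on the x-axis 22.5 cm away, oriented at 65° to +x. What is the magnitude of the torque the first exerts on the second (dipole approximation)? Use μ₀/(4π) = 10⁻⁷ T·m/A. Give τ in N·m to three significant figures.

τ ≈ 9.14×10⁻⁸ N·m

Dipole B is on the axis of dipole A, so B₁ there is axial: B₁ = (μ₀/4π)·2m₁/r³ along +x.
B₁ = 2(10⁻⁷)(0.0547)/(0.225)³ = 9.604×10⁻⁷ T.
τ = m₂ B₁ sinθ.
τ = (0.105)(9.604×10⁻⁷)·sin65° = 9.140×10⁻⁸ N·m.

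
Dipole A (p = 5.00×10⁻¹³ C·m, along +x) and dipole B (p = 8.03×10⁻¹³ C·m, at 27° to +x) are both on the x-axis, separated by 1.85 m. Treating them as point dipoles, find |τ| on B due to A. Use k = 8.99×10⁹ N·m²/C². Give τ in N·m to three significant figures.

The second dipole sits on the axis of the first, so the field there is axial: E₁ = 2kp₁/r³ along +x.
E₁ = 2(8.99×10⁹)(5.00×10⁻¹³)/(1.85)³ = 0.001420 N/C.
Torque on the second dipole: τ = p₂ E₁ sinθ.
τ = (8.03×10⁻¹³)(0.001420)·sin27° = 5.176×10⁻¹⁶ N·m.

τ ≈ 5.18×10⁻¹⁶ N·m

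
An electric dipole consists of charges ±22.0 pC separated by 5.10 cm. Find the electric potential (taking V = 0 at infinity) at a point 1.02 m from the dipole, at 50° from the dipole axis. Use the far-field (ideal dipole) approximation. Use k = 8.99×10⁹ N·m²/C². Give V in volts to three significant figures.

Dipole moment p = qd = (2.20×10⁻¹¹ C)(0.0510 m) = 1.122×10⁻¹² C·m.
The dipole potential is V = kp cosθ / r².
V = (8.99×10⁹)(1.122×10⁻¹²)·cos50° / (1.02)² = 0.006232 V.

V ≈ 0.00623 V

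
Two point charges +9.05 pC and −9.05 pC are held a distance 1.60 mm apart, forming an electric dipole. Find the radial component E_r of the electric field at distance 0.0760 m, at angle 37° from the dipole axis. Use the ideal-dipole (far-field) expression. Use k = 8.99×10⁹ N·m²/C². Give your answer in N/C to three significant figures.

E_r ≈ 0.474 N/C

Dipole moment p = qd = (9.05×10⁻¹² C)(0.00160 m) = 1.448×10⁻¹⁴ C·m.
For a dipole, E_r = (2kp cosθ)/r³.
kp/r³ = (8.99×10⁹)(1.448×10⁻¹⁴)/(0.0760)³ = 0.2965 N/C.
E_r = 2·0.2965·cos37° = 0.4737 N/C.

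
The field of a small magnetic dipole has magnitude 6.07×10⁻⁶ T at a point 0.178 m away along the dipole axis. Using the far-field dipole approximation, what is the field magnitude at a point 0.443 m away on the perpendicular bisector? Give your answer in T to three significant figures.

B ≈ 1.97×10⁻⁷ T

Dipole fields scale as 1/r³ in the far field.
The axial field is twice the equatorial field at the same r, so the geometry factor is 1/2.
B₂ = B₁ · (1/2) · (r₁/r₂)³ = 6.07×10⁻⁶ · 0.5 · (0.178/0.443)³.
(r₁/r₂)³ = (0.4018)³ = 0.06487.
B₂ ≈ 1.969×10⁻⁷ T.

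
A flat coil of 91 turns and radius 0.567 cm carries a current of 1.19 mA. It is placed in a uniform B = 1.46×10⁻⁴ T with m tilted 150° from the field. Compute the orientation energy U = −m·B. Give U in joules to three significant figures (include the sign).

m = NIA = NIπa² = 91·(0.00119)·π·(0.00567)² = 1.094×10⁻⁵ A·m².
U = −m·B = −mB cosθ.
U = −(1.094×10⁻⁵)(1.46×10⁻⁴)·cos150° = 1.383×10⁻⁹ J.

U ≈ 1.38×10⁻⁹ J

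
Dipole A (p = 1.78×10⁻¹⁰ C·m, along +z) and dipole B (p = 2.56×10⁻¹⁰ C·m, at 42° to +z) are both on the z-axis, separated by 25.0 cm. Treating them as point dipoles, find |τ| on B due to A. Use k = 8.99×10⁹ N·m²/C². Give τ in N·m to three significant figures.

The second dipole sits on the axis of the first, so the field there is axial: E₁ = 2kp₁/r³ along +z.
E₁ = 2(8.99×10⁹)(1.78×10⁻¹⁰)/(0.250)³ = 204.8 N/C.
Torque on the second dipole: τ = p₂ E₁ sinθ.
τ = (2.56×10⁻¹⁰)(204.8)·sin42° = 3.509×10⁻⁸ N·m.

τ ≈ 3.51×10⁻⁸ N·m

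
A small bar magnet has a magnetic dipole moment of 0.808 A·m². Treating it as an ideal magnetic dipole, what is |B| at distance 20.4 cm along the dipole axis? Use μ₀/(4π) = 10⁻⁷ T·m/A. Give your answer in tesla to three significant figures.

B ≈ 1.90×10⁻⁵ T

On axis B = (μ₀/4π)·2m/r³.
B = 2·(10⁻⁷)·(0.808) / (0.204)³ = 1.903×10⁻⁵ T.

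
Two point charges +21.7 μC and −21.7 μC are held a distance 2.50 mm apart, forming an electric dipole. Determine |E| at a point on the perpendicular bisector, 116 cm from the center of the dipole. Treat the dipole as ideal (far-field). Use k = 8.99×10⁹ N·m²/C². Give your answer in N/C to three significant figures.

Dipole moment p = qd = (2.17×10⁻⁵ C)(0.00250 m) = 5.425×10⁻⁸ C·m.
On the perpendicular bisector E = kp/r³ (half the axial value at the same distance).
E = (8.99×10⁹)(5.425×10⁻⁸) / (1.16)³ = 312.5 N/C.

E ≈ 312 N/C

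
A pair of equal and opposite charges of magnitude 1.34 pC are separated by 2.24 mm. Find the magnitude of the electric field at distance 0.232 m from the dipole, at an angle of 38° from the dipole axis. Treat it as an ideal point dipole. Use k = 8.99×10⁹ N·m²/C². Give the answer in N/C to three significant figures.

E ≈ 0.00366 N/C

Dipole moment p = qd = (1.34×10⁻¹² C)(0.00224 m) = 3.002×10⁻¹⁵ C·m.
At angle θ the dipole field magnitude is E = (kp/r³)·√(1 + 3cos²θ).
kp/r³ = (8.99×10⁹)(3.002×10⁻¹⁵) / (0.232)³ = 0.002161 N/C.
√(1 + 3cos²38°) = √(1 + 3·0.6210) = √2.8629 ≈ 1.6920.
E ≈ 0.002161 × 1.692 = 0.003657 N/C.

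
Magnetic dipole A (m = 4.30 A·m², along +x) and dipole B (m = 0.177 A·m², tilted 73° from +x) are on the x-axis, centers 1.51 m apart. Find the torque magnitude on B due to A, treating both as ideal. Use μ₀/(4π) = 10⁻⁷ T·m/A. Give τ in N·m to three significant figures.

Dipole B is on the axis of dipole A, so B₁ there is axial: B₁ = (μ₀/4π)·2m₁/r³ along +x.
B₁ = 2(10⁻⁷)(4.30)/(1.51)³ = 2.498×10⁻⁷ T.
τ = m₂ B₁ sinθ.
τ = (0.177)(2.498×10⁻⁷)·sin73° = 4.228×10⁻⁸ N·m.

τ ≈ 4.23×10⁻⁸ N·m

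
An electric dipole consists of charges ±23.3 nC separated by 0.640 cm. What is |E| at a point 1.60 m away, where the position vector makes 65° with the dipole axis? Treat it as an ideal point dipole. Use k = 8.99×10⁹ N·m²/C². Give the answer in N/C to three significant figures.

E ≈ 0.406 N/C

Dipole moment p = qd = (2.33×10⁻⁸ C)(0.00640 m) = 1.491×10⁻¹⁰ C·m.
At angle θ the dipole field magnitude is E = (kp/r³)·√(1 + 3cos²θ).
kp/r³ = (8.99×10⁹)(1.491×10⁻¹⁰) / (1.60)³ = 0.3272 N/C.
√(1 + 3cos²65°) = √(1 + 3·0.1786) = √1.5358 ≈ 1.2393.
E ≈ 0.3272 × 1.239 = 0.4056 N/C.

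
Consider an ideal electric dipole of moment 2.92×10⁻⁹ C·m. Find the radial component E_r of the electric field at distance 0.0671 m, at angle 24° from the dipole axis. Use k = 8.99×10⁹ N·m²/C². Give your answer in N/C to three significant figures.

E_r ≈ 1.59×10⁵ N/C

For a dipole, E_r = (2kp cosθ)/r³.
kp/r³ = (8.99×10⁹)(2.92×10⁻⁹)/(0.0671)³ = 8.689×10⁴ N/C.
E_r = 2·8.689×10⁴·cos24° = 1.588×10⁵ N/C.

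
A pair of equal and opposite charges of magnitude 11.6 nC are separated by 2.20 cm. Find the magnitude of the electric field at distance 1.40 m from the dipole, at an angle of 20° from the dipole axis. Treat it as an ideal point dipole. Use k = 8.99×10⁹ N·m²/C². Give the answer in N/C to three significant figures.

E ≈ 1.60 N/C

Dipole moment p = qd = (1.16×10⁻⁸ C)(0.0220 m) = 2.552×10⁻¹⁰ C·m.
At angle θ the dipole field magnitude is E = (kp/r³)·√(1 + 3cos²θ).
kp/r³ = (8.99×10⁹)(2.552×10⁻¹⁰) / (1.40)³ = 0.8361 N/C.
√(1 + 3cos²20°) = √(1 + 3·0.8830) = √3.6491 ≈ 1.9103.
E ≈ 0.8361 × 1.910 = 1.597 N/C.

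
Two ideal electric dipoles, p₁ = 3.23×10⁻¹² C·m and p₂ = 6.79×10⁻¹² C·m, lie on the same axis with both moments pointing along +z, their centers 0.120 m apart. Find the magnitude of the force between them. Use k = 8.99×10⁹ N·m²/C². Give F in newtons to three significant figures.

On-axis field of dipole 1 at distance r: E = 2kp₁/r³. Force on dipole 2 is F = p₂·dE/dr (gradient along axis).
dE/dr = −6kp₁/r⁴, so |F| = 6kp₁p₂/r⁴ (attractive for aligned moments).
F = 6(8.99×10⁹)(3.23×10⁻¹²)(6.79×10⁻¹²)/(0.120)⁴ = 5.705×10⁻⁹ N.

F ≈ 5.71×10⁻⁹ N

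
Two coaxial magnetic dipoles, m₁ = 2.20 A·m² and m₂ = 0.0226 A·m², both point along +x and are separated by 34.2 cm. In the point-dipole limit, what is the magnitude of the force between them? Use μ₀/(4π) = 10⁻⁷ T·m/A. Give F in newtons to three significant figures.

On-axis B of dipole 1: B = (μ₀/4π)·2m₁/r³. Force on dipole 2: F = m₂·dB/dr.
dB/dr = −(μ₀/4π)·6m₁/r⁴, so |F| = (μ₀/4π)·6m₁m₂/r⁴.
F = 6(10⁻⁷)(2.20)(0.0226)/(0.342)⁴ = 2.181×10⁻⁶ N.

F ≈ 2.18×10⁻⁶ N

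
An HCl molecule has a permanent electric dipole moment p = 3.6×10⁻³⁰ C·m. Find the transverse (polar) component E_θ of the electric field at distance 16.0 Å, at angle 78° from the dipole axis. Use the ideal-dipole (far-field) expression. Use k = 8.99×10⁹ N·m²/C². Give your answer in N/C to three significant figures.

For a dipole, E_θ = (kp sinθ)/r³.
kp/r³ = (8.99×10⁹)(3.60×10⁻³⁰)/(1.60×10⁻⁹)³ = 7.901×10⁶ N/C.
E_θ = 7.901×10⁶·sin78° = 7.729×10⁶ N/C.

E_θ ≈ 7.73×10⁶ N/C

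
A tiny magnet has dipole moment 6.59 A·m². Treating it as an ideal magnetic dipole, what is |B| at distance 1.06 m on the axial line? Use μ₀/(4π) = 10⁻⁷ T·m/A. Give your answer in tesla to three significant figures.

B ≈ 1.11×10⁻⁶ T

On axis B = (μ₀/4π)·2m/r³.
B = 2·(10⁻⁷)·(6.59) / (1.06)³ = 1.107×10⁻⁶ T.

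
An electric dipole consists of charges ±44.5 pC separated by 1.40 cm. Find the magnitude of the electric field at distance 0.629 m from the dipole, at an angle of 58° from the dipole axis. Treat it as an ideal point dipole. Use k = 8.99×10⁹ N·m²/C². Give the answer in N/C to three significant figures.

E ≈ 0.0305 N/C

Dipole moment p = qd = (4.45×10⁻¹¹ C)(0.0140 m) = 6.23×10⁻¹³ C·m.
At angle θ the dipole field magnitude is E = (kp/r³)·√(1 + 3cos²θ).
kp/r³ = (8.99×10⁹)(6.23×10⁻¹³) / (0.629)³ = 0.02251 N/C.
√(1 + 3cos²58°) = √(1 + 3·0.2808) = √1.8424 ≈ 1.3574.
E ≈ 0.02251 × 1.357 = 0.03055 N/C.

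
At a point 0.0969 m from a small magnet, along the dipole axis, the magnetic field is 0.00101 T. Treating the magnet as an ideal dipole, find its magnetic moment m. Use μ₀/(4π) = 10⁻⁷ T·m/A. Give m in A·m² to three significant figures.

On axis B = (μ₀/4π)·2m/r³, so m = Br³·4π/(μ₀·2).
m = (0.00101)·(0.0969)³ / (2·10⁻⁷) = 4.595 A·m².

m ≈ 4.59 A·m²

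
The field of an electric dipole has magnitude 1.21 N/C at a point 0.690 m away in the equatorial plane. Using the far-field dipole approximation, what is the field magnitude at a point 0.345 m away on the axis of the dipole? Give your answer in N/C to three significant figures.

E ≈ 19.4 N/C

Dipole fields scale as 1/r³ in the far field.
The axial field is twice the equatorial field at the same r, so the geometry factor is 2/1.
E₂ = E₁ · (2/1) · (r₁/r₂)³ = 1.21 · 2 · (0.690/0.345)³.
(r₁/r₂)³ = (2)³ = 8.
E₂ ≈ 19.36 N/C.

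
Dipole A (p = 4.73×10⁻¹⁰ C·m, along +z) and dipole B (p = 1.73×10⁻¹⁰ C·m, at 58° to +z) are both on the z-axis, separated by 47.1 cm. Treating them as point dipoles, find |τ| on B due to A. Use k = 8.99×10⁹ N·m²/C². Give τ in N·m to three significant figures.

τ ≈ 1.19×10⁻⁸ N·m

The second dipole sits on the axis of the first, so the field there is axial: E₁ = 2kp₁/r³ along +z.
E₁ = 2(8.99×10⁹)(4.73×10⁻¹⁰)/(0.471)³ = 81.39 N/C.
Torque on the second dipole: τ = p₂ E₁ sinθ.
τ = (1.73×10⁻¹⁰)(81.39)·sin58° = 1.194×10⁻⁸ N·m.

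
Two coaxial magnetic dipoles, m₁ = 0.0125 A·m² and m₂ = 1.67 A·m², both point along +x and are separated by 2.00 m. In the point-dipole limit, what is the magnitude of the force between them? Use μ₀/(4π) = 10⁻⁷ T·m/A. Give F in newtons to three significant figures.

On-axis B of dipole 1: B = (μ₀/4π)·2m₁/r³. Force on dipole 2: F = m₂·dB/dr.
dB/dr = −(μ₀/4π)·6m₁/r⁴, so |F| = (μ₀/4π)·6m₁m₂/r⁴.
F = 6(10⁻⁷)(0.0125)(1.67)/(2.00)⁴ = 7.828×10⁻¹⁰ N.

F ≈ 7.83×10⁻¹⁰ N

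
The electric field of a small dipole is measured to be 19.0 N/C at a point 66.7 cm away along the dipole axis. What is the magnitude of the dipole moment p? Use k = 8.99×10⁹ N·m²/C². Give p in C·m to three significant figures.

p ≈ 3.14×10⁻¹⁰ C·m

On axis E = 2kp/r³, so p = Er³/(2k).
p = (19.0)·(0.667)³ / (2·8.99×10⁹) = 3.136×10⁻¹⁰ C·m.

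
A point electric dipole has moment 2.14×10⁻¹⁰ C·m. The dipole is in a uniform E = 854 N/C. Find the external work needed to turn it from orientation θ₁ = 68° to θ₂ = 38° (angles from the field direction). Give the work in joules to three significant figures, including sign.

W ≈ -7.56×10⁻⁸ J

W_ext = ΔU = U(θ₂) − U(θ₁) = −pE cosθ₂ − (−pE cosθ₁) = pE(cosθ₁ − cosθ₂).
W = (2.14×10⁻¹⁰)(854)·(cos68° − cos38°) = (1.828×10⁻⁷)·(-0.4134) = -7.555×10⁻⁸ J.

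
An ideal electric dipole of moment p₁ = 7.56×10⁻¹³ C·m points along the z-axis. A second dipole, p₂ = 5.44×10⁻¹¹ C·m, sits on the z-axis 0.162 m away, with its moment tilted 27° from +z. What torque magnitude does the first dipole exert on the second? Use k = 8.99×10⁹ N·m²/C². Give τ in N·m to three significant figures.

The second dipole sits on the axis of the first, so the field there is axial: E₁ = 2kp₁/r³ along +z.
E₁ = 2(8.99×10⁹)(7.56×10⁻¹³)/(0.162)³ = 3.197 N/C.
Torque on the second dipole: τ = p₂ E₁ sinθ.
τ = (5.44×10⁻¹¹)(3.197)·sin27° = 7.896×10⁻¹¹ N·m.

τ ≈ 7.90×10⁻¹¹ N·m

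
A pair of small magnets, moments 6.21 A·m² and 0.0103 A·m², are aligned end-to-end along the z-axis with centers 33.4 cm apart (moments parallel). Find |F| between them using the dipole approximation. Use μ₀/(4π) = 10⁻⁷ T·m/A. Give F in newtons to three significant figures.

F ≈ 3.08×10⁻⁶ N

On-axis B of dipole 1: B = (μ₀/4π)·2m₁/r³. Force on dipole 2: F = m₂·dB/dr.
dB/dr = −(μ₀/4π)·6m₁/r⁴, so |F| = (μ₀/4π)·6m₁m₂/r⁴.
F = 6(10⁻⁷)(6.21)(0.0103)/(0.334)⁴ = 3.084×10⁻⁶ N.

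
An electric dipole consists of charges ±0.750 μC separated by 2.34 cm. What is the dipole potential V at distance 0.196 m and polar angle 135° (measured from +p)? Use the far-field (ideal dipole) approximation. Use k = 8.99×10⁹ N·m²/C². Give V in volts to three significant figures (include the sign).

Dipole moment p = qd = (7.50×10⁻⁷ C)(0.0234 m) = 1.755×10⁻⁸ C·m.
The dipole potential is V = kp cosθ / r².
V = (8.99×10⁹)(1.755×10⁻⁸)·cos135° / (0.196)² = -2904 V.

V ≈ -2900 V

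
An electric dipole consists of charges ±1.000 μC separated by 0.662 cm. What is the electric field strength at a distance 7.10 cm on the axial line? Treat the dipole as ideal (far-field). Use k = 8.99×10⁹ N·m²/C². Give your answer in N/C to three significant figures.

Dipole moment p = qd = (1.00×10⁻⁶ C)(0.00662 m) = 6.62×10⁻⁹ C·m.
On the dipole axis E = 2kp/r³.
E = 2·(8.99×10⁹)(6.62×10⁻⁹) / (0.0710)³ = 3.326×10⁵ N/C.

E ≈ 3.33×10⁵ N/C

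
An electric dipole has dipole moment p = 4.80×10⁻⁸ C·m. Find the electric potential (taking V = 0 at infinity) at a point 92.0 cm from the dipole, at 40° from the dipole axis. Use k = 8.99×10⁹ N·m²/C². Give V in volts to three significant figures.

V ≈ 391 V

The dipole potential is V = kp cosθ / r².
V = (8.99×10⁹)(4.80×10⁻⁸)·cos40° / (0.920)² = 390.6 V.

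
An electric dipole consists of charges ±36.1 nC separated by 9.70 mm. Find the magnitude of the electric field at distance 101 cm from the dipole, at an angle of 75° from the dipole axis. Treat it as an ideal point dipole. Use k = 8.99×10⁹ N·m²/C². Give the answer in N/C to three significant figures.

E ≈ 3.35 N/C

Dipole moment p = qd = (3.61×10⁻⁸ C)(0.00970 m) = 3.502×10⁻¹⁰ C·m.
At angle θ the dipole field magnitude is E = (kp/r³)·√(1 + 3cos²θ).
kp/r³ = (8.99×10⁹)(3.502×10⁻¹⁰) / (1.01)³ = 3.056 N/C.
√(1 + 3cos²75°) = √(1 + 3·0.0670) = √1.2010 ≈ 1.0959.
E ≈ 3.056 × 1.096 = 3.349 N/C.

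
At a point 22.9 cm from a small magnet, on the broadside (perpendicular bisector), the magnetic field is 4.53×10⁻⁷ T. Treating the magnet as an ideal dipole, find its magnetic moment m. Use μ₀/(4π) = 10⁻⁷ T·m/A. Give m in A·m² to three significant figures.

In the equatorial plane B = (μ₀/4π)·m/r³, so m = Br³·4π/(μ₀).
m = (4.53×10⁻⁷)·(0.229)³ / (10⁻⁷) = 0.05440 A·m².

m ≈ 0.0544 A·m²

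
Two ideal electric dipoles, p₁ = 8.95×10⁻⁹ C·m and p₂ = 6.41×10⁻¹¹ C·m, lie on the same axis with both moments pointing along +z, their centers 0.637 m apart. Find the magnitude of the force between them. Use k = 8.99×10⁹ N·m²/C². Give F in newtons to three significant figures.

On-axis field of dipole 1 at distance r: E = 2kp₁/r³. Force on dipole 2 is F = p₂·dE/dr (gradient along axis).
dE/dr = −6kp₁/r⁴, so |F| = 6kp₁p₂/r⁴ (attractive for aligned moments).
F = 6(8.99×10⁹)(8.95×10⁻⁹)(6.41×10⁻¹¹)/(0.637)⁴ = 1.879×10⁻⁷ N.

F ≈ 1.88×10⁻⁷ N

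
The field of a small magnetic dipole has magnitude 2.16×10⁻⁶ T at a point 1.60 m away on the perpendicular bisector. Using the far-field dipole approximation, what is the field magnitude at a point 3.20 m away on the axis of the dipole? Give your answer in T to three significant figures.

Dipole fields scale as 1/r³ in the far field.
The axial field is twice the equatorial field at the same r, so the geometry factor is 2/1.
B₂ = B₁ · (2/1) · (r₁/r₂)³ = 2.16×10⁻⁶ · 2 · (1.60/3.20)³.
(r₁/r₂)³ = (0.5)³ = 0.125.
B₂ ≈ 5.400×10⁻⁷ T.

B ≈ 5.40×10⁻⁷ T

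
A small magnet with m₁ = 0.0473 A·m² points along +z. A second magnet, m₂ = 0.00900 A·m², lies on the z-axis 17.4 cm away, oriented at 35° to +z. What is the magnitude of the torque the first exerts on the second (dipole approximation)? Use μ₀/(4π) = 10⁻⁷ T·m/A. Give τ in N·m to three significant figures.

Dipole B is on the axis of dipole A, so B₁ there is axial: B₁ = (μ₀/4π)·2m₁/r³ along +z.
B₁ = 2(10⁻⁷)(0.0473)/(0.174)³ = 1.796×10⁻⁶ T.
τ = m₂ B₁ sinθ.
τ = (0.00900)(1.796×10⁻⁶)·sin35° = 9.270×10⁻⁹ N·m.

τ ≈ 9.27×10⁻⁹ N·m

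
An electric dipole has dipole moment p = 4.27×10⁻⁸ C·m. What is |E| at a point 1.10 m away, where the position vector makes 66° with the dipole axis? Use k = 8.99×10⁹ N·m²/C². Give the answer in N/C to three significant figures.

At angle θ the dipole field magnitude is E = (kp/r³)·√(1 + 3cos²θ).
kp/r³ = (8.99×10⁹)(4.27×10⁻⁸) / (1.10)³ = 288.4 N/C.
√(1 + 3cos²66°) = √(1 + 3·0.1654) = √1.4963 ≈ 1.2232.
E ≈ 288.4 × 1.223 = 352.8 N/C.

E ≈ 353 N/C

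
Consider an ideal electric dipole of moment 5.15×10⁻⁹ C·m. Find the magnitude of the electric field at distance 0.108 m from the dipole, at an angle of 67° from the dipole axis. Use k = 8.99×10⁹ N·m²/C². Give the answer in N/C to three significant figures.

E ≈ 4.44×10⁴ N/C

At angle θ the dipole field magnitude is E = (kp/r³)·√(1 + 3cos²θ).
kp/r³ = (8.99×10⁹)(5.15×10⁻⁹) / (0.108)³ = 3.675×10⁴ N/C.
√(1 + 3cos²67°) = √(1 + 3·0.1527) = √1.4580 ≈ 1.2075.
E ≈ 3.675×10⁴ × 1.207 = 4.438×10⁴ N/C.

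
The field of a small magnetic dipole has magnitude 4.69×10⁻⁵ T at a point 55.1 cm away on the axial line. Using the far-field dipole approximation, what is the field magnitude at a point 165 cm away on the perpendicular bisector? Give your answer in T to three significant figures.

Dipole fields scale as 1/r³ in the far field.
The axial field is twice the equatorial field at the same r, so the geometry factor is 1/2.
B₂ = B₁ · (1/2) · (r₁/r₂)³ = 4.69×10⁻⁵ · 0.5 · (55.1/165)³.
(r₁/r₂)³ = (0.3339)³ = 0.03724.
B₂ ≈ 8.733×10⁻⁷ T.

B ≈ 8.73×10⁻⁷ T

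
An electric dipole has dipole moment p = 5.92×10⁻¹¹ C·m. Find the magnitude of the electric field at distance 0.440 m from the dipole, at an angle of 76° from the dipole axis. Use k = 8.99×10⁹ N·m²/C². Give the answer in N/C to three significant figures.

E ≈ 6.77 N/C

At angle θ the dipole field magnitude is E = (kp/r³)·√(1 + 3cos²θ).
kp/r³ = (8.99×10⁹)(5.92×10⁻¹¹) / (0.440)³ = 6.248 N/C.
√(1 + 3cos²76°) = √(1 + 3·0.0585) = √1.1756 ≈ 1.0842.
E ≈ 6.248 × 1.084 = 6.774 N/C.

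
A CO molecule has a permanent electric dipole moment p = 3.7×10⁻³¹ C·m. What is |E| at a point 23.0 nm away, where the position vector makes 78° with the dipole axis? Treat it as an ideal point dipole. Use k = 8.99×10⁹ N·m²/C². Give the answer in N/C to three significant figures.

At angle θ the dipole field magnitude is E = (kp/r³)·√(1 + 3cos²θ).
kp/r³ = (8.99×10⁹)(3.70×10⁻³¹) / (2.30×10⁻⁸)³ = 273.4 N/C.
√(1 + 3cos²78°) = √(1 + 3·0.0432) = √1.1297 ≈ 1.0629.
E ≈ 273.4 × 1.063 = 290.6 N/C.

E ≈ 291 N/C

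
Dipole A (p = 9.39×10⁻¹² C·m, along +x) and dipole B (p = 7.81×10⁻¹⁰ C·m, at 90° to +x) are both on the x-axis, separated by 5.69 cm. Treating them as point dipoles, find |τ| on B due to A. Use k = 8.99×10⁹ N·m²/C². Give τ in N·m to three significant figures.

The second dipole sits on the axis of the first, so the field there is axial: E₁ = 2kp₁/r³ along +x.
E₁ = 2(8.99×10⁹)(9.39×10⁻¹²)/(0.0569)³ = 916.5 N/C.
Torque on the second dipole: τ = p₂ E₁ sinθ.
τ = (7.81×10⁻¹⁰)(916.5)·sin90° = 7.158×10⁻⁷ N·m.

τ ≈ 7.16×10⁻⁷ N·m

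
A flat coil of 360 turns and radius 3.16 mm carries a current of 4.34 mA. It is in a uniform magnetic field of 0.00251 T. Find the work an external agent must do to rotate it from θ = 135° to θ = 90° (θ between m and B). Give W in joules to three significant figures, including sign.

m = NIA = NIπa² = 360·(0.00434)·π·(0.00316)² = 4.901×10⁻⁵ A·m².
W_ext = ΔU = −mB cosθ₂ + mB cosθ₁ = mB(cosθ₁ − cosθ₂).
W = (4.901×10⁻⁵)(0.00251)·(cos135° − cos90°) = (1.230×10⁻⁷)·(-0.7071) = -8.698×10⁻⁸ J.

W ≈ -8.70×10⁻⁸ J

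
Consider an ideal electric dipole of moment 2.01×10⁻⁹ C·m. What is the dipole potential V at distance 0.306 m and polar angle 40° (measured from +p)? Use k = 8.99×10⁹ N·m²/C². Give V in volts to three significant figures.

V ≈ 148 V

The dipole potential is V = kp cosθ / r².
V = (8.99×10⁹)(2.01×10⁻⁹)·cos40° / (0.306)² = 147.8 V.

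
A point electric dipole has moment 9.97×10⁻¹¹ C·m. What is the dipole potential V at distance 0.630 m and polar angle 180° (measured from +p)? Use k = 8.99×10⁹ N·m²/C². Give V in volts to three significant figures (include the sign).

The dipole potential is V = kp cosθ / r².
V = (8.99×10⁹)(9.97×10⁻¹¹)·cos180° / (0.630)² = -2.258 V.

V ≈ -2.26 V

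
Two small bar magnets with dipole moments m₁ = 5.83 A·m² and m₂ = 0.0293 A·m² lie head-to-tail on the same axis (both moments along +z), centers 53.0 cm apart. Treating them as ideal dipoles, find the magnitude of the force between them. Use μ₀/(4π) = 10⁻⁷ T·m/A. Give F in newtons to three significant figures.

On-axis B of dipole 1: B = (μ₀/4π)·2m₁/r³. Force on dipole 2: F = m₂·dB/dr.
dB/dr = −(μ₀/4π)·6m₁/r⁴, so |F| = (μ₀/4π)·6m₁m₂/r⁴.
F = 6(10⁻⁷)(5.83)(0.0293)/(0.530)⁴ = 1.299×10⁻⁶ N.

F ≈ 1.30×10⁻⁶ N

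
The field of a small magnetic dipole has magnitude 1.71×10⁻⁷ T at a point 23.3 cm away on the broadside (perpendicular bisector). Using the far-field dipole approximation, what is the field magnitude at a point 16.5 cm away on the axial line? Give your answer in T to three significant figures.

B ≈ 9.63×10⁻⁷ T

Dipole fields scale as 1/r³ in the far field.
The axial field is twice the equatorial field at the same r, so the geometry factor is 2/1.
B₂ = B₁ · (2/1) · (r₁/r₂)³ = 1.71×10⁻⁷ · 2 · (23.3/16.5)³.
(r₁/r₂)³ = (1.412)³ = 2.816.
B₂ ≈ 9.630×10⁻⁷ T.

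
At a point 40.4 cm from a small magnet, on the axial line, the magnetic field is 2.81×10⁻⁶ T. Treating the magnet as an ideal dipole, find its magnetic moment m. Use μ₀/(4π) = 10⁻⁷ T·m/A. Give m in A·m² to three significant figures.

m ≈ 0.926 A·m²

On axis B = (μ₀/4π)·2m/r³, so m = Br³·4π/(μ₀·2).
m = (2.81×10⁻⁶)·(0.404)³ / (2·10⁻⁷) = 0.9264 A·m².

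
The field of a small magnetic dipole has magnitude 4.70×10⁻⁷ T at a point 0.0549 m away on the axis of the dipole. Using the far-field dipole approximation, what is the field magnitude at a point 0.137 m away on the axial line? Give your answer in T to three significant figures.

Dipole fields scale as 1/r³ in the far field; the geometry is the same at both points.
B₂ = B₁ · (r₁/r₂)³ = 4.70×10⁻⁷ · (0.0549/0.137)³.
(r₁/r₂)³ = (0.4007)³ = 0.06435.
B₂ ≈ 3.024×10⁻⁸ T.

B ≈ 3.02×10⁻⁸ T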